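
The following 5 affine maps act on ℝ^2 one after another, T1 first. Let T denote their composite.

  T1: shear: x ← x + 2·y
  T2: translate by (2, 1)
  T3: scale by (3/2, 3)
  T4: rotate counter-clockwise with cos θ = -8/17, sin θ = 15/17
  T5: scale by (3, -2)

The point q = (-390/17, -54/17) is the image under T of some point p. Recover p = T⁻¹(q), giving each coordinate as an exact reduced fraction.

T1 = [1 2 0; 0 1 0; 0 0 1]
T2·T1 = [1 2 2; 0 1 1; 0 0 1]
T3·…·T1 = [3/2 3 3; 0 3 3; 0 0 1]
T4·…·T1 = [-12/17 -69/17 -69/17; 45/34 21/17 21/17; 0 0 1]
T5·…·T1 = [-36/17 -207/17 -207/17; -45/17 -42/17 -42/17; 0 0 1]
det M = -27; M⁻¹ = [14/153 -23/51 0; -5/51 4/51 -1; 0 0 1]
M⁻¹ · (-390/17, -54/17)ᵀ = (-2/3, 1)ᵀ

p = (-2/3, 1)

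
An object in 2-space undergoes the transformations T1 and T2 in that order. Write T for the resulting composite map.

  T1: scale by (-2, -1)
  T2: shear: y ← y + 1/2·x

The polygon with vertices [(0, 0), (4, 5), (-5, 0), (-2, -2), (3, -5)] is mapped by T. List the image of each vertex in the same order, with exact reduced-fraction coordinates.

T1 scale by (-2, -1): (0, 0) → (0, 0); (4, 5) → (-8, -5); (-5, 0) → (10, 0); (-2, -2) → (4, 2); (3, -5) → (-6, 5)
T2 shear: y ← y + 1/2·x: (0, 0) → (0, 0); (-8, -5) → (-8, -9); (10, 0) → (10, 5); (4, 2) → (4, 4); (-6, 5) → (-6, 2)

image vertices: (0, 0), (-8, -9), (10, 5), (4, 4), (-6, 2)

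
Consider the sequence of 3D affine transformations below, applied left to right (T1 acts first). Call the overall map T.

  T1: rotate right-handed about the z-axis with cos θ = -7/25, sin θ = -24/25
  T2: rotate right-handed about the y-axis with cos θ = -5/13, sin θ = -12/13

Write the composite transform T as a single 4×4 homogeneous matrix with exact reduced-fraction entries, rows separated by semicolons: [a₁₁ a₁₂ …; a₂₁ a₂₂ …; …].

T = [7/65 -24/65 -12/13 0; -24/25 -7/25 0 0; -84/325 288/325 -5/13 0; 0 0 0 1]

T1 = [-7/25 24/25 0 0; -24/25 -7/25 0 0; 0 0 1 0; 0 0 0 1]
T2·T1 = [7/65 -24/65 -12/13 0; -24/25 -7/25 0 0; -84/325 288/325 -5/13 0; 0 0 0 1]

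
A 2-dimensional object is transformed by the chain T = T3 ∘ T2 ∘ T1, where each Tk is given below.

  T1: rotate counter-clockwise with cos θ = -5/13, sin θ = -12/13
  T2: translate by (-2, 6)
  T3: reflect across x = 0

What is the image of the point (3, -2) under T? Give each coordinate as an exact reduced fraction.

T1 rotate counter-clockwise with cos θ = -5/13, sin θ = -12/13: (3, -2) → (-3, -2)
T2 translate by (-2, 6): (-3, -2) → (-5, 4)
T3 reflect across x = 0: (-5, 4) → (5, 4)

T(p) = (5, 4)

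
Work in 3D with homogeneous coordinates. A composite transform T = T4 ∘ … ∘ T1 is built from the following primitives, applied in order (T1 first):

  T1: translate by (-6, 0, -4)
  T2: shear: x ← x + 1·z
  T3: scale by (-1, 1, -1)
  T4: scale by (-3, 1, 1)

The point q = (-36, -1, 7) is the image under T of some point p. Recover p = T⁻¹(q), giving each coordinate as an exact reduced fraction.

T1 = [1 0 0 -6; 0 1 0 0; 0 0 1 -4; 0 0 0 1]
T2·T1 = [1 0 1 -10; 0 1 0 0; 0 0 1 -4; 0 0 0 1]
T3·…·T1 = [-1 0 -1 10; 0 1 0 0; 0 0 -1 4; 0 0 0 1]
T4·…·T1 = [3 0 3 -30; 0 1 0 0; 0 0 -1 4; 0 0 0 1]
det M = -3; M⁻¹ = [1/3 0 1 6; 0 1 0 0; 0 0 -1 4; 0 0 0 1]
M⁻¹ · (-36, -1, 7)ᵀ = (1, -1, -3)ᵀ

p = (1, -1, -3)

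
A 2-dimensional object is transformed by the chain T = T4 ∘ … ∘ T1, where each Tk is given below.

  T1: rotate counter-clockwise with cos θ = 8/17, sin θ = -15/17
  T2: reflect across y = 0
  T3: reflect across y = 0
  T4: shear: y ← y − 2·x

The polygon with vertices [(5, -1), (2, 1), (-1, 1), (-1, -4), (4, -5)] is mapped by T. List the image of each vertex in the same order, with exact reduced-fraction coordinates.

image vertices: (25/17, -133/17), (31/17, -84/17), (7/17, 9/17), (-4, 7), (-43/17, -14/17)

T1 rotate counter-clockwise with cos θ = 8/17, sin θ = -15/17: (5, -1) → (25/17, -83/17); (2, 1) → (31/17, -22/17); (-1, 1) → (7/17, 23/17); (-1, -4) → (-4, -1); (4, -5) → (-43/17, -100/17)
T2 reflect across y = 0: (25/17, -83/17) → (25/17, 83/17); (31/17, -22/17) → (31/17, 22/17); (7/17, 23/17) → (7/17, -23/17); (-4, -1) → (-4, 1); (-43/17, -100/17) → (-43/17, 100/17)
T3 reflect across y = 0: (25/17, 83/17) → (25/17, -83/17); (31/17, 22/17) → (31/17, -22/17); (7/17, -23/17) → (7/17, 23/17); (-4, 1) → (-4, -1); (-43/17, 100/17) → (-43/17, -100/17)
T4 shear: y ← y − 2·x: (25/17, -83/17) → (25/17, -133/17); (31/17, -22/17) → (31/17, -84/17); (7/17, 23/17) → (7/17, 9/17); (-4, -1) → (-4, 7); (-43/17, -100/17) → (-43/17, -14/17)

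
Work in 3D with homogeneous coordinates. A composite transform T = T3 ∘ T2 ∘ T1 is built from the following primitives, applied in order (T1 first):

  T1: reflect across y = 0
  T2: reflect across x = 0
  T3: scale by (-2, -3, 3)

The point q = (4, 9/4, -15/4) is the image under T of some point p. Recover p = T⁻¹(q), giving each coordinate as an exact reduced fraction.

T1 = [1 0 0 0; 0 -1 0 0; 0 0 1 0; 0 0 0 1]
T2·T1 = [-1 0 0 0; 0 -1 0 0; 0 0 1 0; 0 0 0 1]
T3·…·T1 = [2 0 0 0; 0 3 0 0; 0 0 3 0; 0 0 0 1]
det M = 18; M⁻¹ = [1/2 0 0 0; 0 1/3 0 0; 0 0 1/3 0; 0 0 0 1]
M⁻¹ · (4, 9/4, -15/4)ᵀ = (2, 3/4, -5/4)ᵀ

p = (2, 3/4, -5/4)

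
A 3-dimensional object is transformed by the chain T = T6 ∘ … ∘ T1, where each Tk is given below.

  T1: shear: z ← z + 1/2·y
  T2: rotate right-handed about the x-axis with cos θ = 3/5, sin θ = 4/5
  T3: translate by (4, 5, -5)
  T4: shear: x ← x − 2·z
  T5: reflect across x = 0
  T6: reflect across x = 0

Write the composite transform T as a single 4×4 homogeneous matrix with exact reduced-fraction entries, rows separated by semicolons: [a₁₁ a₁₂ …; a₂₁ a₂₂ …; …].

T = [1 -11/5 -6/5 14; 0 1/5 -4/5 5; 0 11/10 3/5 -5; 0 0 0 1]

T1 = [1 0 0 0; 0 1 0 0; 0 1/2 1 0; 0 0 0 1]
T2·T1 = [1 0 0 0; 0 1/5 -4/5 0; 0 11/10 3/5 0; 0 0 0 1]
T3·…·T1 = [1 0 0 4; 0 1/5 -4/5 5; 0 11/10 3/5 -5; 0 0 0 1]
T4·…·T1 = [1 -11/5 -6/5 14; 0 1/5 -4/5 5; 0 11/10 3/5 -5; 0 0 0 1]
T5·…·T1 = [-1 11/5 6/5 -14; 0 1/5 -4/5 5; 0 11/10 3/5 -5; 0 0 0 1]
T6·…·T1 = [1 -11/5 -6/5 14; 0 1/5 -4/5 5; 0 11/10 3/5 -5; 0 0 0 1]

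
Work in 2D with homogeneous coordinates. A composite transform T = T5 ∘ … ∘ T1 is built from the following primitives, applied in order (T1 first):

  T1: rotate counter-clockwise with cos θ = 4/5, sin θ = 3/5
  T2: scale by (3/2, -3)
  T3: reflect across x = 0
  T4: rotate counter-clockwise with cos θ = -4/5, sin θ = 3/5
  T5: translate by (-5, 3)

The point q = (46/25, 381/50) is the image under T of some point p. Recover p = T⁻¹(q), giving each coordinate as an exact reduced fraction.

p = (3, 1)

T1 = [4/5 -3/5 0; 3/5 4/5 0; 0 0 1]
T2·T1 = [6/5 -9/10 0; -9/5 -12/5 0; 0 0 1]
T3·…·T1 = [-6/5 9/10 0; -9/5 -12/5 0; 0 0 1]
T4·…·T1 = [51/25 18/25 0; 18/25 123/50 0; 0 0 1]
T5·…·T1 = [51/25 18/25 -5; 18/25 123/50 3; 0 0 1]
det M = 9/2; M⁻¹ = [41/75 -4/25 241/75; -4/25 34/75 -54/25; 0 0 1]
M⁻¹ · (46/25, 381/50)ᵀ = (3, 1)ᵀ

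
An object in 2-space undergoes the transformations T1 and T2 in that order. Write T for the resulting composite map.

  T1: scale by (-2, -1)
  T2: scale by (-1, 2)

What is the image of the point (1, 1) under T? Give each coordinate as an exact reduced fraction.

T1 scale by (-2, -1): (1, 1) → (-2, -1)
T2 scale by (-1, 2): (-2, -1) → (2, -2)

T(p) = (2, -2)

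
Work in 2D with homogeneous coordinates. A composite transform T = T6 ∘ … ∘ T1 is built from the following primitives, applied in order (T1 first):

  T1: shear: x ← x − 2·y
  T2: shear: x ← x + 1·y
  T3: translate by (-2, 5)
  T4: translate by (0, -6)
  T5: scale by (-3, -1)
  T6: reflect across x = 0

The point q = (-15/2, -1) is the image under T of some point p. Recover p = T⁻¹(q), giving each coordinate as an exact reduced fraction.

p = (3/2, 2)

T1 = [1 -2 0; 0 1 0; 0 0 1]
T2·T1 = [1 -1 0; 0 1 0; 0 0 1]
T3·…·T1 = [1 -1 -2; 0 1 5; 0 0 1]
T4·…·T1 = [1 -1 -2; 0 1 -1; 0 0 1]
T5·…·T1 = [-3 3 6; 0 -1 1; 0 0 1]
T6·…·T1 = [3 -3 -6; 0 -1 1; 0 0 1]
det M = -3; M⁻¹ = [1/3 -1 3; 0 -1 1; 0 0 1]
M⁻¹ · (-15/2, -1)ᵀ = (3/2, 2)ᵀ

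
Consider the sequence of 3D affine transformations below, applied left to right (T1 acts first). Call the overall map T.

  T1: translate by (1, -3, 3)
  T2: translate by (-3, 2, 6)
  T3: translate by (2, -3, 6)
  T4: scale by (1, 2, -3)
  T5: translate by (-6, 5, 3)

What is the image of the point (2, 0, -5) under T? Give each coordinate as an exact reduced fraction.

T(p) = (-4, -3, -27)

T1 translate by (1, -3, 3): (2, 0, -5) → (3, -3, -2)
T2 translate by (-3, 2, 6): (3, -3, -2) → (0, -1, 4)
T3 translate by (2, -3, 6): (0, -1, 4) → (2, -4, 10)
T4 scale by (1, 2, -3): (2, -4, 10) → (2, -8, -30)
T5 translate by (-6, 5, 3): (2, -8, -30) → (-4, -3, -27)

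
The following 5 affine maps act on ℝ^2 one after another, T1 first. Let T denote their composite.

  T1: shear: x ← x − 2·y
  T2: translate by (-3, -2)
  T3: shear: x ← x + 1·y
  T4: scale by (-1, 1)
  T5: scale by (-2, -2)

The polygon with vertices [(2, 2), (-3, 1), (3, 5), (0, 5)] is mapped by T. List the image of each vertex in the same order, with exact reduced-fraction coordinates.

T1 shear: x ← x − 2·y: (2, 2) → (-2, 2); (-3, 1) → (-5, 1); (3, 5) → (-7, 5); (0, 5) → (-10, 5)
T2 translate by (-3, -2): (-2, 2) → (-5, 0); (-5, 1) → (-8, -1); (-7, 5) → (-10, 3); (-10, 5) → (-13, 3)
T3 shear: x ← x + 1·y: (-5, 0) → (-5, 0); (-8, -1) → (-9, -1); (-10, 3) → (-7, 3); (-13, 3) → (-10, 3)
T4 scale by (-1, 1): (-5, 0) → (5, 0); (-9, -1) → (9, -1); (-7, 3) → (7, 3); (-10, 3) → (10, 3)
T5 scale by (-2, -2): (5, 0) → (-10, 0); (9, -1) → (-18, 2); (7, 3) → (-14, -6); (10, 3) → (-20, -6)

image vertices: (-10, 0), (-18, 2), (-14, -6), (-20, -6)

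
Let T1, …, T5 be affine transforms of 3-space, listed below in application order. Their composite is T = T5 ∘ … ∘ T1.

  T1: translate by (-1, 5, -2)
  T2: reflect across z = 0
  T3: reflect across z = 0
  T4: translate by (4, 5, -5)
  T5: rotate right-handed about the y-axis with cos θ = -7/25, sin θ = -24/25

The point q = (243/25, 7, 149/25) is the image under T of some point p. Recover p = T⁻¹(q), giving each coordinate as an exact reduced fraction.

p = (0, -3, -4)

T1 = [1 0 0 -1; 0 1 0 5; 0 0 1 -2; 0 0 0 1]
T2·T1 = [1 0 0 -1; 0 1 0 5; 0 0 -1 2; 0 0 0 1]
T3·…·T1 = [1 0 0 -1; 0 1 0 5; 0 0 1 -2; 0 0 0 1]
T4·…·T1 = [1 0 0 3; 0 1 0 10; 0 0 1 -7; 0 0 0 1]
T5·…·T1 = [-7/25 0 -24/25 147/25; 0 1 0 10; 24/25 0 -7/25 121/25; 0 0 0 1]
det M = 1; M⁻¹ = [-7/25 0 24/25 -3; 0 1 0 -10; -24/25 0 -7/25 7; 0 0 0 1]
M⁻¹ · (243/25, 7, 149/25)ᵀ = (0, -3, -4)ᵀ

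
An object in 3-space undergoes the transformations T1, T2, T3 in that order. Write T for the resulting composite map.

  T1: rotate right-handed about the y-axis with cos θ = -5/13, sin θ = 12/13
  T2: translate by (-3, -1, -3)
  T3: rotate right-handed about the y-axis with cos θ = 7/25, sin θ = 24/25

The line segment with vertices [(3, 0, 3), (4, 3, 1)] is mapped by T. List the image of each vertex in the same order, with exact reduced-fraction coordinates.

image vertices: (-2286/325, -1, -198/325), (-2537/325, 2, 484/325)

T1 rotate right-handed about the y-axis with cos θ = -5/13, sin θ = 12/13: (3, 0, 3) → (21/13, 0, -51/13); (4, 3, 1) → (-8/13, 3, -53/13)
T2 translate by (-3, -1, -3): (21/13, 0, -51/13) → (-18/13, -1, -90/13); (-8/13, 3, -53/13) → (-47/13, 2, -92/13)
T3 rotate right-handed about the y-axis with cos θ = 7/25, sin θ = 24/25: (-18/13, -1, -90/13) → (-2286/325, -1, -198/325); (-47/13, 2, -92/13) → (-2537/325, 2, 484/325)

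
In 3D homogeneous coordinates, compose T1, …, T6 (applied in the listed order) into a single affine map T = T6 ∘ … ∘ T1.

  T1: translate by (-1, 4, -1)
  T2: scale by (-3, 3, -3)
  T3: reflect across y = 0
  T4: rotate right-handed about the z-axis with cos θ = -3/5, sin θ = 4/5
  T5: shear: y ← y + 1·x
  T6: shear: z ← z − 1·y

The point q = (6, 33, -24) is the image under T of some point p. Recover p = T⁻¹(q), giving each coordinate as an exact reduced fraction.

p = (-5, 3, -2)

T1 = [1 0 0 -1; 0 1 0 4; 0 0 1 -1; 0 0 0 1]
T2·T1 = [-3 0 0 3; 0 3 0 12; 0 0 -3 3; 0 0 0 1]
T3·…·T1 = [-3 0 0 3; 0 -3 0 -12; 0 0 -3 3; 0 0 0 1]
T4·…·T1 = [9/5 12/5 0 39/5; -12/5 9/5 0 48/5; 0 0 -3 3; 0 0 0 1]
T5·…·T1 = [9/5 12/5 0 39/5; -3/5 21/5 0 87/5; 0 0 -3 3; 0 0 0 1]
T6·…·T1 = [9/5 12/5 0 39/5; -3/5 21/5 0 87/5; 3/5 -21/5 -3 -72/5; 0 0 0 1]
det M = -27; M⁻¹ = [7/15 -4/15 0 1; 1/15 1/5 0 -4; 0 -1/3 -1/3 1; 0 0 0 1]
M⁻¹ · (6, 33, -24)ᵀ = (-5, 3, -2)ᵀ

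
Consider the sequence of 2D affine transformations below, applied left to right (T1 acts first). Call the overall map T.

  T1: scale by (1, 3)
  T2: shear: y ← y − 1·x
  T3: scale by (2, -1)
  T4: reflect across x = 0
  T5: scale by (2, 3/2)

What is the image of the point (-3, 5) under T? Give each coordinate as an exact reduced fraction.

T1 scale by (1, 3): (-3, 5) → (-3, 15)
T2 shear: y ← y − 1·x: (-3, 15) → (-3, 18)
T3 scale by (2, -1): (-3, 18) → (-6, -18)
T4 reflect across x = 0: (-6, -18) → (6, -18)
T5 scale by (2, 3/2): (6, -18) → (12, -27)

T(p) = (12, -27)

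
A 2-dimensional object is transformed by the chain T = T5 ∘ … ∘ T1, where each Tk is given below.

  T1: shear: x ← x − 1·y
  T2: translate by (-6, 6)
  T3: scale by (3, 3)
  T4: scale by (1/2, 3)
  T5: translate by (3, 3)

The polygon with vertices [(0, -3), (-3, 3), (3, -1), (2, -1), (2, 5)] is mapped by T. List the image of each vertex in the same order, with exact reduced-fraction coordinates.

image vertices: (-3/2, 30), (-15, 84), (0, 48), (-3/2, 48), (-21/2, 102)

T1 shear: x ← x − 1·y: (0, -3) → (3, -3); (-3, 3) → (-6, 3); (3, -1) → (4, -1); (2, -1) → (3, -1); (2, 5) → (-3, 5)
T2 translate by (-6, 6): (3, -3) → (-3, 3); (-6, 3) → (-12, 9); (4, -1) → (-2, 5); (3, -1) → (-3, 5); (-3, 5) → (-9, 11)
T3 scale by (3, 3): (-3, 3) → (-9, 9); (-12, 9) → (-36, 27); (-2, 5) → (-6, 15); (-3, 5) → (-9, 15); (-9, 11) → (-27, 33)
T4 scale by (1/2, 3): (-9, 9) → (-9/2, 27); (-36, 27) → (-18, 81); (-6, 15) → (-3, 45); (-9, 15) → (-9/2, 45); (-27, 33) → (-27/2, 99)
T5 translate by (3, 3): (-9/2, 27) → (-3/2, 30); (-18, 81) → (-15, 84); (-3, 45) → (0, 48); (-9/2, 45) → (-3/2, 48); (-27/2, 99) → (-21/2, 102)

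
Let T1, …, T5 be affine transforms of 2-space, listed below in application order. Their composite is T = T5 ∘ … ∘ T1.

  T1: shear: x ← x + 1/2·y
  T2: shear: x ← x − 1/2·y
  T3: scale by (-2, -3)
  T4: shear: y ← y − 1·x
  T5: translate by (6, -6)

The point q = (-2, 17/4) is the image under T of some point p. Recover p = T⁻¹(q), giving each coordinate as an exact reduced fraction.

T1 = [1 1/2 0; 0 1 0; 0 0 1]
T2·T1 = [1 0 0; 0 1 0; 0 0 1]
T3·…·T1 = [-2 0 0; 0 -3 0; 0 0 1]
T4·…·T1 = [-2 0 0; 2 -3 0; 0 0 1]
T5·…·T1 = [-2 0 6; 2 -3 -6; 0 0 1]
det M = 6; M⁻¹ = [-1/2 0 3; -1/3 -1/3 0; 0 0 1]
M⁻¹ · (-2, 17/4)ᵀ = (4, -3/4)ᵀ

p = (4, -3/4)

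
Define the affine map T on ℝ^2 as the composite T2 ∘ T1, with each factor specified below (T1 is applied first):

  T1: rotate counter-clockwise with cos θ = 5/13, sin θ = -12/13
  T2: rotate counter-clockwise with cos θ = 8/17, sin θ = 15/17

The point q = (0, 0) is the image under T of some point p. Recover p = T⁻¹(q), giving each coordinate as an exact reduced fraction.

p = (0, 0)

T1 = [5/13 12/13 0; -12/13 5/13 0; 0 0 1]
T2·T1 = [220/221 21/221 0; -21/221 220/221 0; 0 0 1]
det M = 1; M⁻¹ = [220/221 -21/221 0; 21/221 220/221 0; 0 0 1]
M⁻¹ · (0, 0)ᵀ = (0, 0)ᵀ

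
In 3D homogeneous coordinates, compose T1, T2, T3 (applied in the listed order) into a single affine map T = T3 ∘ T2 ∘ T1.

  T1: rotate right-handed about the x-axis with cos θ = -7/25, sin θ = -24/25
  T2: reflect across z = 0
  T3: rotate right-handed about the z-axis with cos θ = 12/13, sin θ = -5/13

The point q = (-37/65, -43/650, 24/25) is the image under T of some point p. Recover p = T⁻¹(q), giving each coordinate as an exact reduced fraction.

p = (-1/2, 1, 0)

T1 = [1 0 0 0; 0 -7/25 24/25 0; 0 -24/25 -7/25 0; 0 0 0 1]
T2·T1 = [1 0 0 0; 0 -7/25 24/25 0; 0 24/25 7/25 0; 0 0 0 1]
T3·…·T1 = [12/13 -7/65 24/65 0; -5/13 -84/325 288/325 0; 0 24/25 7/25 0; 0 0 0 1]
det M = -1; M⁻¹ = [12/13 -5/13 0 0; -7/65 -84/325 24/25 0; 24/65 288/325 7/25 0; 0 0 0 1]
M⁻¹ · (-37/65, -43/650, 24/25)ᵀ = (-1/2, 1, 0)ᵀ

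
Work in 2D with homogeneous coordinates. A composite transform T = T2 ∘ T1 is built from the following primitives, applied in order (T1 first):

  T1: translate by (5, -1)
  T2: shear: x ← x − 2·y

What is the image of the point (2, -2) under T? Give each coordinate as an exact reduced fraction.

T1 translate by (5, -1): (2, -2) → (7, -3)
T2 shear: x ← x − 2·y: (7, -3) → (13, -3)

T(p) = (13, -3)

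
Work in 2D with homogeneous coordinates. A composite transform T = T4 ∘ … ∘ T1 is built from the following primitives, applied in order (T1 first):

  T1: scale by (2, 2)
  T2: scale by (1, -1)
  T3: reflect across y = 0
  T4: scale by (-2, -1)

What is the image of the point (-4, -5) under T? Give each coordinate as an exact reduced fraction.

T(p) = (16, 10)

T1 scale by (2, 2): (-4, -5) → (-8, -10)
T2 scale by (1, -1): (-8, -10) → (-8, 10)
T3 reflect across y = 0: (-8, 10) → (-8, -10)
T4 scale by (-2, -1): (-8, -10) → (16, 10)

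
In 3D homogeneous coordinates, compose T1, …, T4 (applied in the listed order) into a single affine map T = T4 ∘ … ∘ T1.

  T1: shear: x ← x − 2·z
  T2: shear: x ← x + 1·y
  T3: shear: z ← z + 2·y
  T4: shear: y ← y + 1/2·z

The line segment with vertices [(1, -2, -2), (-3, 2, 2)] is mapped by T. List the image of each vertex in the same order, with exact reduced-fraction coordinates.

image vertices: (3, -5, -6), (-5, 5, 6)

T1 shear: x ← x − 2·z: (1, -2, -2) → (5, -2, -2); (-3, 2, 2) → (-7, 2, 2)
T2 shear: x ← x + 1·y: (5, -2, -2) → (3, -2, -2); (-7, 2, 2) → (-5, 2, 2)
T3 shear: z ← z + 2·y: (3, -2, -2) → (3, -2, -6); (-5, 2, 2) → (-5, 2, 6)
T4 shear: y ← y + 1/2·z: (3, -2, -6) → (3, -5, -6); (-5, 2, 6) → (-5, 5, 6)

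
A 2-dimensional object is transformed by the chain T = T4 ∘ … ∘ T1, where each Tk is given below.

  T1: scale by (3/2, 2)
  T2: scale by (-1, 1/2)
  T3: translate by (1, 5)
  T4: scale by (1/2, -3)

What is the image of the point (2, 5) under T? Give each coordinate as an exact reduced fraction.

T1 scale by (3/2, 2): (2, 5) → (3, 10)
T2 scale by (-1, 1/2): (3, 10) → (-3, 5)
T3 translate by (1, 5): (-3, 5) → (-2, 10)
T4 scale by (1/2, -3): (-2, 10) → (-1, -30)

T(p) = (-1, -30)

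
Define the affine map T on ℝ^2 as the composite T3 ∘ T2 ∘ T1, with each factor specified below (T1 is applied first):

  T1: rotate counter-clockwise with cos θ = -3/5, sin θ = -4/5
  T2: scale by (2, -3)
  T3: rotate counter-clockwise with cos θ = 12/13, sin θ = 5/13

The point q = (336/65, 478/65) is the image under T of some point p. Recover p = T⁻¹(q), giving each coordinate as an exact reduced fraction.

p = (-1, 4)

T1 = [-3/5 4/5 0; -4/5 -3/5 0; 0 0 1]
T2·T1 = [-6/5 8/5 0; 12/5 9/5 0; 0 0 1]
T3·…·T1 = [-132/65 51/65 0; 114/65 148/65 0; 0 0 1]
det M = -6; M⁻¹ = [-74/195 17/130 0; 19/65 22/65 0; 0 0 1]
M⁻¹ · (336/65, 478/65)ᵀ = (-1, 4)ᵀ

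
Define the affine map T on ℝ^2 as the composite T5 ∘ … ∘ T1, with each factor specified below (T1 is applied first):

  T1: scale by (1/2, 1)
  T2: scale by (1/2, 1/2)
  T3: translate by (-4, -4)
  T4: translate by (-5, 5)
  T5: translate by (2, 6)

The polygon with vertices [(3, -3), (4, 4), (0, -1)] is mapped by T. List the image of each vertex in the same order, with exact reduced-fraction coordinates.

T1 scale by (1/2, 1): (3, -3) → (3/2, -3); (4, 4) → (2, 4); (0, -1) → (0, -1)
T2 scale by (1/2, 1/2): (3/2, -3) → (3/4, -3/2); (2, 4) → (1, 2); (0, -1) → (0, -1/2)
T3 translate by (-4, -4): (3/4, -3/2) → (-13/4, -11/2); (1, 2) → (-3, -2); (0, -1/2) → (-4, -9/2)
T4 translate by (-5, 5): (-13/4, -11/2) → (-33/4, -1/2); (-3, -2) → (-8, 3); (-4, -9/2) → (-9, 1/2)
T5 translate by (2, 6): (-33/4, -1/2) → (-25/4, 11/2); (-8, 3) → (-6, 9); (-9, 1/2) → (-7, 13/2)

image vertices: (-25/4, 11/2), (-6, 9), (-7, 13/2)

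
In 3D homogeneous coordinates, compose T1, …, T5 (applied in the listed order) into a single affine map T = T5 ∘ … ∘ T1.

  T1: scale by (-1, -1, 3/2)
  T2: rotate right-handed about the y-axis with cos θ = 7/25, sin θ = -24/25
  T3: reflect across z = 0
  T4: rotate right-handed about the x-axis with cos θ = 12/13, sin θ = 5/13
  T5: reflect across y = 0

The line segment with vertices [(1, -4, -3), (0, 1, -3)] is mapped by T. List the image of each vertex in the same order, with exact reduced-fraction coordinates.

image vertices: (101/25, -369/130, 1166/325), (108/25, 183/130, 253/325)

T1 scale by (-1, -1, 3/2): (1, -4, -3) → (-1, 4, -9/2); (0, 1, -3) → (0, -1, -9/2)
T2 rotate right-handed about the y-axis with cos θ = 7/25, sin θ = -24/25: (-1, 4, -9/2) → (101/25, 4, -111/50); (0, -1, -9/2) → (108/25, -1, -63/50)
T3 reflect across z = 0: (101/25, 4, -111/50) → (101/25, 4, 111/50); (108/25, -1, -63/50) → (108/25, -1, 63/50)
T4 rotate right-handed about the x-axis with cos θ = 12/13, sin θ = 5/13: (101/25, 4, 111/50) → (101/25, 369/130, 1166/325); (108/25, -1, 63/50) → (108/25, -183/130, 253/325)
T5 reflect across y = 0: (101/25, 369/130, 1166/325) → (101/25, -369/130, 1166/325); (108/25, -183/130, 253/325) → (108/25, 183/130, 253/325)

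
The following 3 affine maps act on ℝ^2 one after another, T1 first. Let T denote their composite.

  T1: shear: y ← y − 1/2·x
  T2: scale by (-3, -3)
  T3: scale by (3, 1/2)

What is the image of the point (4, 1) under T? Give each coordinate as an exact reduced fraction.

T1 shear: y ← y − 1/2·x: (4, 1) → (4, -1)
T2 scale by (-3, -3): (4, -1) → (-12, 3)
T3 scale by (3, 1/2): (-12, 3) → (-36, 3/2)

T(p) = (-36, 3/2)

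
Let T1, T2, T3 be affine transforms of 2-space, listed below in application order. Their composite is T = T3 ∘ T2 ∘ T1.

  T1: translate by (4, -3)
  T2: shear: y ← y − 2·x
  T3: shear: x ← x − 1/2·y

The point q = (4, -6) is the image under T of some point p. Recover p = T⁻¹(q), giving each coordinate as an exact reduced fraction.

T1 = [1 0 4; 0 1 -3; 0 0 1]
T2·T1 = [1 0 4; -2 1 -11; 0 0 1]
T3·…·T1 = [2 -1/2 19/2; -2 1 -11; 0 0 1]
det M = 1; M⁻¹ = [1 1/2 -4; 2 2 3; 0 0 1]
M⁻¹ · (4, -6)ᵀ = (-3, -1)ᵀ

p = (-3, -1)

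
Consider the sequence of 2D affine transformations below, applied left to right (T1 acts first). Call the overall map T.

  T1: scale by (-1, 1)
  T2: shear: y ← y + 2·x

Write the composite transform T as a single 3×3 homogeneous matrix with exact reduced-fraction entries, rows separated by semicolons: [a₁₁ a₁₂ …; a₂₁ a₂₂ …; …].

T = [-1 0 0; -2 1 0; 0 0 1]

T1 = [-1 0 0; 0 1 0; 0 0 1]
T2·T1 = [-1 0 0; -2 1 0; 0 0 1]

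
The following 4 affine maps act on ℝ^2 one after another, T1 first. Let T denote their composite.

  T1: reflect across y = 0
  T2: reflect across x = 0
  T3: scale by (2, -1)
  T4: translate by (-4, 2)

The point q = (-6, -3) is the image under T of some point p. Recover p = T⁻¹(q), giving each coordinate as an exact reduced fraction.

T1 = [1 0 0; 0 -1 0; 0 0 1]
T2·T1 = [-1 0 0; 0 -1 0; 0 0 1]
T3·…·T1 = [-2 0 0; 0 1 0; 0 0 1]
T4·…·T1 = [-2 0 -4; 0 1 2; 0 0 1]
det M = -2; M⁻¹ = [-1/2 0 -2; 0 1 -2; 0 0 1]
M⁻¹ · (-6, -3)ᵀ = (1, -5)ᵀ

p = (1, -5)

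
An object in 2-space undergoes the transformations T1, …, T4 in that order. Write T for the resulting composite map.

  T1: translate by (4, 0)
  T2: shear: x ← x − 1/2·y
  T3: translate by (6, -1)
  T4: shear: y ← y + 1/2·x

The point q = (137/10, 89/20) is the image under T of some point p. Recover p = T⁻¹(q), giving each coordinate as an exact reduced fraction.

T1 = [1 0 4; 0 1 0; 0 0 1]
T2·T1 = [1 -1/2 4; 0 1 0; 0 0 1]
T3·…·T1 = [1 -1/2 10; 0 1 -1; 0 0 1]
T4·…·T1 = [1 -1/2 10; 1/2 3/4 4; 0 0 1]
det M = 1; M⁻¹ = [3/4 1/2 -19/2; -1/2 1 1; 0 0 1]
M⁻¹ · (137/10, 89/20)ᵀ = (3, -7/5)ᵀ

p = (3, -7/5)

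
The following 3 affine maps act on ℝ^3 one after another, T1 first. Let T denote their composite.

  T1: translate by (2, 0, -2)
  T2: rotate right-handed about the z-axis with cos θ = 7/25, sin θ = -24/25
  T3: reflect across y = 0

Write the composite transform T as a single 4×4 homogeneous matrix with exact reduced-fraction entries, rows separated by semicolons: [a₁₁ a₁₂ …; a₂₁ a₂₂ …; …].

T = [7/25 24/25 0 14/25; 24/25 -7/25 0 48/25; 0 0 1 -2; 0 0 0 1]

T1 = [1 0 0 2; 0 1 0 0; 0 0 1 -2; 0 0 0 1]
T2·T1 = [7/25 24/25 0 14/25; -24/25 7/25 0 -48/25; 0 0 1 -2; 0 0 0 1]
T3·…·T1 = [7/25 24/25 0 14/25; 24/25 -7/25 0 48/25; 0 0 1 -2; 0 0 0 1]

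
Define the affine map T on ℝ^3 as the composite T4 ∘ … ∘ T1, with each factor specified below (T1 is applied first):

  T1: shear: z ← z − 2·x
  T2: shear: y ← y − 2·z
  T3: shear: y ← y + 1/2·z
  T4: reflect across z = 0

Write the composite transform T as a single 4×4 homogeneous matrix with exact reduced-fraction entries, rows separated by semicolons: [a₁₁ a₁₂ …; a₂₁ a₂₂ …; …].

T1 = [1 0 0 0; 0 1 0 0; -2 0 1 0; 0 0 0 1]
T2·T1 = [1 0 0 0; 4 1 -2 0; -2 0 1 0; 0 0 0 1]
T3·…·T1 = [1 0 0 0; 3 1 -3/2 0; -2 0 1 0; 0 0 0 1]
T4·…·T1 = [1 0 0 0; 3 1 -3/2 0; 2 0 -1 0; 0 0 0 1]

T = [1 0 0 0; 3 1 -3/2 0; 2 0 -1 0; 0 0 0 1]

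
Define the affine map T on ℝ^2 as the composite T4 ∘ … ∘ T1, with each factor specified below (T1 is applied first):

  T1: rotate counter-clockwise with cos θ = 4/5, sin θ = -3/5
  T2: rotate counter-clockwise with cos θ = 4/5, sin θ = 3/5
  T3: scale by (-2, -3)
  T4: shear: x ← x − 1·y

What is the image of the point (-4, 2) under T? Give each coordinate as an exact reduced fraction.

T1 rotate counter-clockwise with cos θ = 4/5, sin θ = -3/5: (-4, 2) → (-2, 4)
T2 rotate counter-clockwise with cos θ = 4/5, sin θ = 3/5: (-2, 4) → (-4, 2)
T3 scale by (-2, -3): (-4, 2) → (8, -6)
T4 shear: x ← x − 1·y: (8, -6) → (14, -6)

T(p) = (14, -6)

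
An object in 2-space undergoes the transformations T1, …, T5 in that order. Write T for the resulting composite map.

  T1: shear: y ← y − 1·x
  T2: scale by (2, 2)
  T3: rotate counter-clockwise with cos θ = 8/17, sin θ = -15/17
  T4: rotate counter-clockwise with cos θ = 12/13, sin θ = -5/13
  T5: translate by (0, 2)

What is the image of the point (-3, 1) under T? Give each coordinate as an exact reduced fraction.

T1 shear: y ← y − 1·x: (-3, 1) → (-3, 4)
T2 scale by (2, 2): (-3, 4) → (-6, 8)
T3 rotate counter-clockwise with cos θ = 8/17, sin θ = -15/17: (-6, 8) → (72/17, 154/17)
T4 rotate counter-clockwise with cos θ = 12/13, sin θ = -5/13: (72/17, 154/17) → (1634/221, 1488/221)
T5 translate by (0, 2): (1634/221, 1488/221) → (1634/221, 1930/221)

T(p) = (1634/221, 1930/221)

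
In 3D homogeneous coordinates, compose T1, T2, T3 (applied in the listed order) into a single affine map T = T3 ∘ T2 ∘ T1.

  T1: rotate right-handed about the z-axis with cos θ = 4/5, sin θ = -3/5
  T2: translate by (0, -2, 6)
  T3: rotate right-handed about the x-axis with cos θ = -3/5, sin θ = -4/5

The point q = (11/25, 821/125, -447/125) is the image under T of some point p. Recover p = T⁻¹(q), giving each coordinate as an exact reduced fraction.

p = (-1/5, 1, 7/5)

T1 = [4/5 3/5 0 0; -3/5 4/5 0 0; 0 0 1 0; 0 0 0 1]
T2·T1 = [4/5 3/5 0 0; -3/5 4/5 0 -2; 0 0 1 6; 0 0 0 1]
T3·…·T1 = [4/5 3/5 0 0; 9/25 -12/25 4/5 6; 12/25 -16/25 -3/5 -2; 0 0 0 1]
det M = 1; M⁻¹ = [4/5 9/25 12/25 -6/5; 3/5 -12/25 -16/25 8/5; 0 4/5 -3/5 -6; 0 0 0 1]
M⁻¹ · (11/25, 821/125, -447/125)ᵀ = (-1/5, 1, 7/5)ᵀ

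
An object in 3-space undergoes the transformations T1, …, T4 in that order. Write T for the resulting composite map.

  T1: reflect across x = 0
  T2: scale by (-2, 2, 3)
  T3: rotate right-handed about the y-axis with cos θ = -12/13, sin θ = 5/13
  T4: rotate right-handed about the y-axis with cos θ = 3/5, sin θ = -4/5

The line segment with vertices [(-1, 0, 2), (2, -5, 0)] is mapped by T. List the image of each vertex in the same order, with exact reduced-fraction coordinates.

image vertices: (82/13, 0, 6/13), (-64/65, -10, -252/65)

T1 reflect across x = 0: (-1, 0, 2) → (1, 0, 2); (2, -5, 0) → (-2, -5, 0)
T2 scale by (-2, 2, 3): (1, 0, 2) → (-2, 0, 6); (-2, -5, 0) → (4, -10, 0)
T3 rotate right-handed about the y-axis with cos θ = -12/13, sin θ = 5/13: (-2, 0, 6) → (54/13, 0, -62/13); (4, -10, 0) → (-48/13, -10, -20/13)
T4 rotate right-handed about the y-axis with cos θ = 3/5, sin θ = -4/5: (54/13, 0, -62/13) → (82/13, 0, 6/13); (-48/13, -10, -20/13) → (-64/65, -10, -252/65)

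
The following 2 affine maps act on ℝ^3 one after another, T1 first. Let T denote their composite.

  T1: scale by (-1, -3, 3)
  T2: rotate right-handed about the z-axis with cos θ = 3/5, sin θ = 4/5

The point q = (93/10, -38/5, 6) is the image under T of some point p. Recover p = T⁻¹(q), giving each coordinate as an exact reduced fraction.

p = (1/2, 4, 2)

T1 = [-1 0 0 0; 0 -3 0 0; 0 0 3 0; 0 0 0 1]
T2·T1 = [-3/5 12/5 0 0; -4/5 -9/5 0 0; 0 0 3 0; 0 0 0 1]
det M = 9; M⁻¹ = [-3/5 -4/5 0 0; 4/15 -1/5 0 0; 0 0 1/3 0; 0 0 0 1]
M⁻¹ · (93/10, -38/5, 6)ᵀ = (1/2, 4, 2)ᵀ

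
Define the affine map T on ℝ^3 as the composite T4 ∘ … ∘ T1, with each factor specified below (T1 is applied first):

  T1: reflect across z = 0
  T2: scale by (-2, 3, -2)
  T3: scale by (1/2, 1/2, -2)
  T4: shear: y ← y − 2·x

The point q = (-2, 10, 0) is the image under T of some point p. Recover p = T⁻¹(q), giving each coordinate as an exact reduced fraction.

T1 = [1 0 0 0; 0 1 0 0; 0 0 -1 0; 0 0 0 1]
T2·T1 = [-2 0 0 0; 0 3 0 0; 0 0 2 0; 0 0 0 1]
T3·…·T1 = [-1 0 0 0; 0 3/2 0 0; 0 0 -4 0; 0 0 0 1]
T4·…·T1 = [-1 0 0 0; 2 3/2 0 0; 0 0 -4 0; 0 0 0 1]
det M = 6; M⁻¹ = [-1 0 0 0; 4/3 2/3 0 0; 0 0 -1/4 0; 0 0 0 1]
M⁻¹ · (-2, 10, 0)ᵀ = (2, 4, 0)ᵀ

p = (2, 4, 0)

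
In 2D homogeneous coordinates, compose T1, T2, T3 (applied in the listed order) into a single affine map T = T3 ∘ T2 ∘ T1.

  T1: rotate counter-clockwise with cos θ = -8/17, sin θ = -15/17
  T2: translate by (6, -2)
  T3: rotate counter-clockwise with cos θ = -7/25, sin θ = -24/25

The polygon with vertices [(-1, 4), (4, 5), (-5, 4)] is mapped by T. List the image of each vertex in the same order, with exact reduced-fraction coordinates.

T1 rotate counter-clockwise with cos θ = -8/17, sin θ = -15/17: (-1, 4) → (4, -1); (4, 5) → (43/17, -100/17); (-5, 4) → (100/17, 43/17)
T2 translate by (6, -2): (4, -1) → (10, -3); (43/17, -100/17) → (145/17, -134/17); (100/17, 43/17) → (202/17, 9/17)
T3 rotate counter-clockwise with cos θ = -7/25, sin θ = -24/25: (10, -3) → (-142/25, -219/25); (145/17, -134/17) → (-4231/425, -2542/425); (202/17, 9/17) → (-1198/425, -4911/425)

image vertices: (-142/25, -219/25), (-4231/425, -2542/425), (-1198/425, -4911/425)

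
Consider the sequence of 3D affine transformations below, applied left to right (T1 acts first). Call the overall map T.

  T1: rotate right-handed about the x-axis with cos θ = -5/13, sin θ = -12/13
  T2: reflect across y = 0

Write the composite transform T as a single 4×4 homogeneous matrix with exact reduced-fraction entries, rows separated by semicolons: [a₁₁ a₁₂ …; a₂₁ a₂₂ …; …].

T = [1 0 0 0; 0 5/13 -12/13 0; 0 -12/13 -5/13 0; 0 0 0 1]

T1 = [1 0 0 0; 0 -5/13 12/13 0; 0 -12/13 -5/13 0; 0 0 0 1]
T2·T1 = [1 0 0 0; 0 5/13 -12/13 0; 0 -12/13 -5/13 0; 0 0 0 1]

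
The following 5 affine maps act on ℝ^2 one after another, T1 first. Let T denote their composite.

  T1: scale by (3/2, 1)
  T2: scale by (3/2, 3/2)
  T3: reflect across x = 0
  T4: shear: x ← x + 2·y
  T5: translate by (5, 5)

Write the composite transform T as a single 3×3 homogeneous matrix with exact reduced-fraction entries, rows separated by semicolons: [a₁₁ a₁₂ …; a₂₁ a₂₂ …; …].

T = [-9/4 3 5; 0 3/2 5; 0 0 1]

T1 = [3/2 0 0; 0 1 0; 0 0 1]
T2·T1 = [9/4 0 0; 0 3/2 0; 0 0 1]
T3·…·T1 = [-9/4 0 0; 0 3/2 0; 0 0 1]
T4·…·T1 = [-9/4 3 0; 0 3/2 0; 0 0 1]
T5·…·T1 = [-9/4 3 5; 0 3/2 5; 0 0 1]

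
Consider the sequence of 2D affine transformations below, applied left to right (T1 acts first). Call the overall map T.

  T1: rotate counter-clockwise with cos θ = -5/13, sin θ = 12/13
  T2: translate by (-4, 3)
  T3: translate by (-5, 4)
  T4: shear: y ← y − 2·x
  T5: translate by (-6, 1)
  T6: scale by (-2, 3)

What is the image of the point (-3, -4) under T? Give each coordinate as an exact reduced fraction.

T(p) = (264/13, 588/13)

T1 rotate counter-clockwise with cos θ = -5/13, sin θ = 12/13: (-3, -4) → (63/13, -16/13)
T2 translate by (-4, 3): (63/13, -16/13) → (11/13, 23/13)
T3 translate by (-5, 4): (11/13, 23/13) → (-54/13, 75/13)
T4 shear: y ← y − 2·x: (-54/13, 75/13) → (-54/13, 183/13)
T5 translate by (-6, 1): (-54/13, 183/13) → (-132/13, 196/13)
T6 scale by (-2, 3): (-132/13, 196/13) → (264/13, 588/13)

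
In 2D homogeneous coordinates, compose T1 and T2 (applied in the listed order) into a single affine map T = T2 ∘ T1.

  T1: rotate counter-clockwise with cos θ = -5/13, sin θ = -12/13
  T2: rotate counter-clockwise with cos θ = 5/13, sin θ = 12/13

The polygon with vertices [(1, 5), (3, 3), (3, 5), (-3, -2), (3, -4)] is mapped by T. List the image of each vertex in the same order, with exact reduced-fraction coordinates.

T1 rotate counter-clockwise with cos θ = -5/13, sin θ = -12/13: (1, 5) → (55/13, -37/13); (3, 3) → (21/13, -51/13); (3, 5) → (45/13, -61/13); (-3, -2) → (-9/13, 46/13); (3, -4) → (-63/13, -16/13)
T2 rotate counter-clockwise with cos θ = 5/13, sin θ = 12/13: (55/13, -37/13) → (719/169, 475/169); (21/13, -51/13) → (717/169, -3/169); (45/13, -61/13) → (957/169, 235/169); (-9/13, 46/13) → (-597/169, 122/169); (-63/13, -16/13) → (-123/169, -836/169)

image vertices: (719/169, 475/169), (717/169, -3/169), (957/169, 235/169), (-597/169, 122/169), (-123/169, -836/169)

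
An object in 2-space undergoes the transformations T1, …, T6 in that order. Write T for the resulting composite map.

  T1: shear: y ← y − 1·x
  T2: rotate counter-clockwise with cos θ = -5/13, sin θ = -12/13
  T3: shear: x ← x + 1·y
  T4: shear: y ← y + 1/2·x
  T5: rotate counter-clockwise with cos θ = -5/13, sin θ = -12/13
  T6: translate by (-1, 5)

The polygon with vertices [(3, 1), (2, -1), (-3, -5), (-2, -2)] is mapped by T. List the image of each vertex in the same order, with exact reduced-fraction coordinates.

image vertices: (-42/13, 295/26), (-332/169, 3375/338), (420/169, 157/338), (153/169, 232/169)

T1 shear: y ← y − 1·x: (3, 1) → (3, -2); (2, -1) → (2, -3); (-3, -5) → (-3, -2); (-2, -2) → (-2, 0)
T2 rotate counter-clockwise with cos θ = -5/13, sin θ = -12/13: (3, -2) → (-3, -2); (2, -3) → (-46/13, -9/13); (-3, -2) → (-9/13, 46/13); (-2, 0) → (10/13, 24/13)
T3 shear: x ← x + 1·y: (-3, -2) → (-5, -2); (-46/13, -9/13) → (-55/13, -9/13); (-9/13, 46/13) → (37/13, 46/13); (10/13, 24/13) → (34/13, 24/13)
T4 shear: y ← y + 1/2·x: (-5, -2) → (-5, -9/2); (-55/13, -9/13) → (-55/13, -73/26); (37/13, 46/13) → (37/13, 129/26); (34/13, 24/13) → (34/13, 41/13)
T5 rotate counter-clockwise with cos θ = -5/13, sin θ = -12/13: (-5, -9/2) → (-29/13, 165/26); (-55/13, -73/26) → (-163/169, 1685/338); (37/13, 129/26) → (589/169, -1533/338); (34/13, 41/13) → (322/169, -613/169)
T6 translate by (-1, 5): (-29/13, 165/26) → (-42/13, 295/26); (-163/169, 1685/338) → (-332/169, 3375/338); (589/169, -1533/338) → (420/169, 157/338); (322/169, -613/169) → (153/169, 232/169)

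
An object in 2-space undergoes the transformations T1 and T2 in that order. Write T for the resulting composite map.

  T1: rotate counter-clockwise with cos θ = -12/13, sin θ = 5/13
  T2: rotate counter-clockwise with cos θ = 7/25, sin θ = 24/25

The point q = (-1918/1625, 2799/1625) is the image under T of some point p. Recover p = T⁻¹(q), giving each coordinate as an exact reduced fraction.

T1 = [-12/13 -5/13 0; 5/13 -12/13 0; 0 0 1]
T2·T1 = [-204/325 253/325 0; -253/325 -204/325 0; 0 0 1]
det M = 1; M⁻¹ = [-204/325 -253/325 0; 253/325 -204/325 0; 0 0 1]
M⁻¹ · (-1918/1625, 2799/1625)ᵀ = (-3/5, -2)ᵀ

p = (-3/5, -2)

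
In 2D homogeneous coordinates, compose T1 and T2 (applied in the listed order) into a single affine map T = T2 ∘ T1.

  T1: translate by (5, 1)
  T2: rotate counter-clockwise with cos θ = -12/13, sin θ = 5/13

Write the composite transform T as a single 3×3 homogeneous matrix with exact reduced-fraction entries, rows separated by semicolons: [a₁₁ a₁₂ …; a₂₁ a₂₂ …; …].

T = [-12/13 -5/13 -5; 5/13 -12/13 1; 0 0 1]

T1 = [1 0 5; 0 1 1; 0 0 1]
T2·T1 = [-12/13 -5/13 -5; 5/13 -12/13 1; 0 0 1]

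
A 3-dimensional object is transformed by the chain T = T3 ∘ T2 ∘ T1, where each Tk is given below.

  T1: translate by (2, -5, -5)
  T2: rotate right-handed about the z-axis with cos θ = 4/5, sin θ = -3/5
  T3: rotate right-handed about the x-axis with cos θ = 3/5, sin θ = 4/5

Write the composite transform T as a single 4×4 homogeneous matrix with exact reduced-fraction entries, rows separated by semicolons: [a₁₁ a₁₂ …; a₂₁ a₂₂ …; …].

T1 = [1 0 0 2; 0 1 0 -5; 0 0 1 -5; 0 0 0 1]
T2·T1 = [4/5 3/5 0 -7/5; -3/5 4/5 0 -26/5; 0 0 1 -5; 0 0 0 1]
T3·…·T1 = [4/5 3/5 0 -7/5; -9/25 12/25 -4/5 22/25; -12/25 16/25 3/5 -179/25; 0 0 0 1]

T = [4/5 3/5 0 -7/5; -9/25 12/25 -4/5 22/25; -12/25 16/25 3/5 -179/25; 0 0 0 1]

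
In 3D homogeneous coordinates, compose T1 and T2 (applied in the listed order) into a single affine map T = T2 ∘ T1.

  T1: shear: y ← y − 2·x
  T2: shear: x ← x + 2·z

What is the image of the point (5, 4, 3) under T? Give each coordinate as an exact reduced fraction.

T(p) = (11, -6, 3)

T1 shear: y ← y − 2·x: (5, 4, 3) → (5, -6, 3)
T2 shear: x ← x + 2·z: (5, -6, 3) → (11, -6, 3)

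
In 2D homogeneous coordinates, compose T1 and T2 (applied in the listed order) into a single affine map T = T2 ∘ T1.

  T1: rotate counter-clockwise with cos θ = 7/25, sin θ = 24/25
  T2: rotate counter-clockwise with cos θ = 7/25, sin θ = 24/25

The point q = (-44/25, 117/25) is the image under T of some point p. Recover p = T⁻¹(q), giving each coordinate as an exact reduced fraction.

p = (4, -3)

T1 = [7/25 -24/25 0; 24/25 7/25 0; 0 0 1]
T2·T1 = [-527/625 -336/625 0; 336/625 -527/625 0; 0 0 1]
det M = 1; M⁻¹ = [-527/625 336/625 0; -336/625 -527/625 0; 0 0 1]
M⁻¹ · (-44/25, 117/25)ᵀ = (4, -3)ᵀ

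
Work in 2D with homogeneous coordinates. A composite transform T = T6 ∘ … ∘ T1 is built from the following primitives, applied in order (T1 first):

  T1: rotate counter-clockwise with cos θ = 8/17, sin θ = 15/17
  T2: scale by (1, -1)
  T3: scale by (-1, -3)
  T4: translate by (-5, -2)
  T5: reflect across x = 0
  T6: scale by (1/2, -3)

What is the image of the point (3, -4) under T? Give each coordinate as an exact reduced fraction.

T(p) = (169/34, -15/17)

T1 rotate counter-clockwise with cos θ = 8/17, sin θ = 15/17: (3, -4) → (84/17, 13/17)
T2 scale by (1, -1): (84/17, 13/17) → (84/17, -13/17)
T3 scale by (-1, -3): (84/17, -13/17) → (-84/17, 39/17)
T4 translate by (-5, -2): (-84/17, 39/17) → (-169/17, 5/17)
T5 reflect across x = 0: (-169/17, 5/17) → (169/17, 5/17)
T6 scale by (1/2, -3): (169/17, 5/17) → (169/34, -15/17)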